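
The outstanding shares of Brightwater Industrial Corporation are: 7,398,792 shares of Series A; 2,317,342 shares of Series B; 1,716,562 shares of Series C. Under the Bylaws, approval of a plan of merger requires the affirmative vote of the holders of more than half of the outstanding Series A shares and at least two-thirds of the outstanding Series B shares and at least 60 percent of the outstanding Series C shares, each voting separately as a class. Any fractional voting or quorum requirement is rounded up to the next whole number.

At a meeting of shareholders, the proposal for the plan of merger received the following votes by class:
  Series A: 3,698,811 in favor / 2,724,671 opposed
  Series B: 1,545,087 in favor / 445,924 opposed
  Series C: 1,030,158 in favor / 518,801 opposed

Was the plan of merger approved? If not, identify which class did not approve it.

Not approved — the Series A shares did not give the required vote.

Series A: a majority of 7398792 is 3699397; 3,699,397 required, 3,698,811 in favor — not approved.
Series B: 2/3 of 2317342 = 1544894.67, rounded up to 1544895; 1,544,895 required, 1,545,087 in favor — approved.
Series C: 3/5 of 1716562 = 1029937.20, rounded up to 1029938; 1,029,938 required, 1,030,158 in favor — approved.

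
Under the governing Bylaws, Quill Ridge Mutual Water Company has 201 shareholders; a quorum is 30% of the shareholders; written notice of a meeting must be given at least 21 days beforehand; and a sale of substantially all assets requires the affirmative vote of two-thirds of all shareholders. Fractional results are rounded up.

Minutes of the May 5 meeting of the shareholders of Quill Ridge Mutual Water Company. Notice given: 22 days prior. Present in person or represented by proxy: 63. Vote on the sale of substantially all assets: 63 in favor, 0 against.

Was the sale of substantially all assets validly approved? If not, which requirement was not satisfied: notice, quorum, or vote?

Notice: 22 days given; 21 required. Satisfied.
Quorum: 30% of 201 = 60.30, rounded up to 61; 63 present. Satisfied.
Vote: requires two-thirds of all shareholders (201); 2/3 of 201 = 134, so 134 needed; 63 in favor. Not satisfied.

Invalid — vote requirement not satisfied.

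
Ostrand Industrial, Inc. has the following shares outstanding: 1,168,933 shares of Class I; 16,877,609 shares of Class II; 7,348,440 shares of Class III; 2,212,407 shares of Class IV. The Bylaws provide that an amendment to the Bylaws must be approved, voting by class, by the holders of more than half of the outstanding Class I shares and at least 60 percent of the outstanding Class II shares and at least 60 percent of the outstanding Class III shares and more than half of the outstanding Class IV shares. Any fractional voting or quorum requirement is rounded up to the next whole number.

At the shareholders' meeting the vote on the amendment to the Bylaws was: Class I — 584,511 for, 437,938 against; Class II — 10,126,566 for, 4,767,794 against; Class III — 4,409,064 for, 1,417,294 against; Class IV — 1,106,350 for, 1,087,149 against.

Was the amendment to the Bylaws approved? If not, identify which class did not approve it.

Class I: a majority of 1168933 is 584467; 584,467 required, 584,511 in favor — approved.
Class II: 3/5 of 16877609 = 10126565.40, rounded up to 10126566; 10,126,566 required, 10,126,566 in favor — approved.
Class III: 3/5 of 7348440 = 4409064; 4,409,064 required, 4,409,064 in favor — approved.
Class IV: a majority of 2212407 is 1106204; 1,106,204 required, 1,106,350 in favor — approved.

Approved — every class gave the required vote.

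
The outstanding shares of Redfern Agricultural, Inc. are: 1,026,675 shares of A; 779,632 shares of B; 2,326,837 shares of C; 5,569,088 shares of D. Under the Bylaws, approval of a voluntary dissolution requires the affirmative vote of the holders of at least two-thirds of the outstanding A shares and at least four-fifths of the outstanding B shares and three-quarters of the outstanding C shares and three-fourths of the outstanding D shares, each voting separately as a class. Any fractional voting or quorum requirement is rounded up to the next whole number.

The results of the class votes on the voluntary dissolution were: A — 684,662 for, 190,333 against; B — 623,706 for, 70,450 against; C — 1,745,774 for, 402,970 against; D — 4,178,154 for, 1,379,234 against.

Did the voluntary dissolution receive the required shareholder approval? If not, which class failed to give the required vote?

Approved — every class gave the required vote.

A: 2/3 of 1026675 = 684450; 684,450 required, 684,662 in favor — approved.
B: 4/5 of 779632 = 623705.60, rounded up to 623706; 623,706 required, 623,706 in favor — approved.
C: 3/4 of 2326837 = 1745127.75, rounded up to 1745128; 1,745,128 required, 1,745,774 in favor — approved.
D: 3/4 of 5569088 = 4176816; 4,176,816 required, 4,178,154 in favor — approved.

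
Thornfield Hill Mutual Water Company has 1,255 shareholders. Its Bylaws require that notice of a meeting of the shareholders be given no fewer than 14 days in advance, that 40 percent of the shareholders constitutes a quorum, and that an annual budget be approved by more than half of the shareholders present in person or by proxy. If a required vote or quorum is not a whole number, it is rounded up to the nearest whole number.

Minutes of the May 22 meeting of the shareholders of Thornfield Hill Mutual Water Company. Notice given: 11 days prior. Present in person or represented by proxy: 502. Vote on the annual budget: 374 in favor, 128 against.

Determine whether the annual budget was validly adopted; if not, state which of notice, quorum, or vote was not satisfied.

Notice: 11 days given; 14 required. Not satisfied.
Quorum: 40% of 1,255 = 502; 502 present. Satisfied.
Vote: requires a majority of those present (502); a majority of 502 is 252, so 252 needed; 374 in favor. Satisfied.

Invalid — notice requirement not satisfied.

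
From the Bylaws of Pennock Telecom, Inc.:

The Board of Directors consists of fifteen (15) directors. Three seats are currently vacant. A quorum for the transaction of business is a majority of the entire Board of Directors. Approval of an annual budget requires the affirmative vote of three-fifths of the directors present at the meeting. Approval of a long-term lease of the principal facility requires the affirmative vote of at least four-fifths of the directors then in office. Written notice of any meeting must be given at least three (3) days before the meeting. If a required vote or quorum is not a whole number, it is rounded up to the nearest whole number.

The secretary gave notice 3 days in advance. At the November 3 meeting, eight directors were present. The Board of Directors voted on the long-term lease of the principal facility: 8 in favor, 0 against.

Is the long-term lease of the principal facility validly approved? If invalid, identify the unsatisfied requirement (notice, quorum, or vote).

Invalid — vote requirement not satisfied.

Notice: 3 days given; 3 required (3 ≥ 3). Satisfied.
Quorum: 8 present; quorum is 8. Satisfied.
Vote: the long-term lease of the principal facility requires four-fifths of the directors then in office (12). 4/5 of 12 = 9.60, rounded up to 10, so 10 affirmative votes are needed; 8 voted in favor. Not satisfied.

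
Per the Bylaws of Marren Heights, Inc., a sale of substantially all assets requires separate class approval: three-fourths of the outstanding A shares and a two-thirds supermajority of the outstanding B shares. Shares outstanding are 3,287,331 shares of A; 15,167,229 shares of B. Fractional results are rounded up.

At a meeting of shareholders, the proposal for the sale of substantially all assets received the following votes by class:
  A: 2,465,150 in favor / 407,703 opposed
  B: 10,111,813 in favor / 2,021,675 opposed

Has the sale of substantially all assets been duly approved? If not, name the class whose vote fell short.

A: 3/4 of 3287331 = 2465498.25, rounded up to 2465499; 2,465,499 required, 2,465,150 in favor — not approved.
B: 2/3 of 15167229 = 10111486; 10,111,486 required, 10,111,813 in favor — approved.

Not approved — the A shares did not give the required vote.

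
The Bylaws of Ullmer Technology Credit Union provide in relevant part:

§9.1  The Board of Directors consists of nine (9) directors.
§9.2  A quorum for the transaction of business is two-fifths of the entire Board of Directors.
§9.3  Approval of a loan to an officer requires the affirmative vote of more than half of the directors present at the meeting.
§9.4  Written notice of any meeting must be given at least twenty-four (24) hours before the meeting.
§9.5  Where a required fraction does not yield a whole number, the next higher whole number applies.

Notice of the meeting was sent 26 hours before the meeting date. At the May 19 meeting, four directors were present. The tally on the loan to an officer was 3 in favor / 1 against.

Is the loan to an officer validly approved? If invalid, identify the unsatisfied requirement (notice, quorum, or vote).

Notice: 26 hours given; 24 required (26 ≥ 24). Satisfied.
Quorum: 4 present; quorum is 4. Satisfied.
Vote: the loan to an officer requires a majority of the directors present (4). A majority of 4 is 3, so 3 affirmative votes are needed; 3 voted in favor. Satisfied.

Valid — all requirements satisfied.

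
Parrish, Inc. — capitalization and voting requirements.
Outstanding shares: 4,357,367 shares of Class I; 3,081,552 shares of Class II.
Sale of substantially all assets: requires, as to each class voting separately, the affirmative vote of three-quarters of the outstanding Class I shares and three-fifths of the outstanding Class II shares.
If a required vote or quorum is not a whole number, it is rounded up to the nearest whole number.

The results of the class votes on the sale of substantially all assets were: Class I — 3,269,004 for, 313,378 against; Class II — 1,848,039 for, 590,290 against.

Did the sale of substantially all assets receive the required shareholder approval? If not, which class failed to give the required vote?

Not approved — the Class II shares did not give the required vote.

Class I: 3/4 of 4357367 = 3268025.25, rounded up to 3268026; 3,268,026 required, 3,269,004 in favor — approved.
Class II: 3/5 of 3081552 = 1848931.20, rounded up to 1848932; 1,848,932 required, 1,848,039 in favor — not approved.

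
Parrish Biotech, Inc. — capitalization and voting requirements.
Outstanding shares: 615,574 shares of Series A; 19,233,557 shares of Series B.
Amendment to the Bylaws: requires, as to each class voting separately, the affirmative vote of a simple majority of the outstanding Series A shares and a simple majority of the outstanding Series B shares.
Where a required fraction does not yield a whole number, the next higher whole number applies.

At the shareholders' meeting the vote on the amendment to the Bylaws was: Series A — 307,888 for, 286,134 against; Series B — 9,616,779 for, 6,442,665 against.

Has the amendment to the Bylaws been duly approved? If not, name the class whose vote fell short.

Series A: a majority of 615574 is 307788; 307,788 required, 307,888 in favor — approved.
Series B: a majority of 19233557 is 9616779; 9,616,779 required, 9,616,779 in favor — approved.

Approved — every class gave the required vote.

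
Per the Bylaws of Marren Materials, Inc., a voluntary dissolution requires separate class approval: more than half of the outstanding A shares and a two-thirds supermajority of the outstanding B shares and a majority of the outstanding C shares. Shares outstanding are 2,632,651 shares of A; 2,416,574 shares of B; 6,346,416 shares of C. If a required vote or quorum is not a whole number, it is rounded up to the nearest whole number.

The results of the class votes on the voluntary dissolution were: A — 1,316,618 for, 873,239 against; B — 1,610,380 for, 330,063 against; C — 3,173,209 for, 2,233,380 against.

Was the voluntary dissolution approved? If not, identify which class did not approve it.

Not approved — the B shares did not give the required vote.

A: a majority of 2632651 is 1316326; 1,316,326 required, 1,316,618 in favor — approved.
B: 2/3 of 2416574 = 1611049.33, rounded up to 1611050; 1,611,050 required, 1,610,380 in favor — not approved.
C: a majority of 6346416 is 3173209; 3,173,209 required, 3,173,209 in favor — approved.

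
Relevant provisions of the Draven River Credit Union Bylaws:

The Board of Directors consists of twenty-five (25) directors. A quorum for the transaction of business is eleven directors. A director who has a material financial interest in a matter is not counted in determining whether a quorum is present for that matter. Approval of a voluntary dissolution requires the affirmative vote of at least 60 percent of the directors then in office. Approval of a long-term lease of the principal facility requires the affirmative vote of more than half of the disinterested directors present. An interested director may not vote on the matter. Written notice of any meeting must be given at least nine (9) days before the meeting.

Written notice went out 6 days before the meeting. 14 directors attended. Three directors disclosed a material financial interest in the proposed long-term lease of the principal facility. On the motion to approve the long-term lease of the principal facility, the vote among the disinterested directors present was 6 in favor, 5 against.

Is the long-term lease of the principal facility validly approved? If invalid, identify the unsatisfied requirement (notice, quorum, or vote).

Notice: 6 days given; 9 required (6 < 9). Not satisfied.
Quorum: 14 present, but the 3 interested directors do not count, leaving 11. Quorum is 11. Satisfied.
Vote: the long-term lease of the principal facility requires a majority of the disinterested directors present (14 − 3 = 11). A majority of 11 is 6, so 6 affirmative votes are needed; 6 voted in favor. Satisfied.

Invalid — notice requirement not satisfied.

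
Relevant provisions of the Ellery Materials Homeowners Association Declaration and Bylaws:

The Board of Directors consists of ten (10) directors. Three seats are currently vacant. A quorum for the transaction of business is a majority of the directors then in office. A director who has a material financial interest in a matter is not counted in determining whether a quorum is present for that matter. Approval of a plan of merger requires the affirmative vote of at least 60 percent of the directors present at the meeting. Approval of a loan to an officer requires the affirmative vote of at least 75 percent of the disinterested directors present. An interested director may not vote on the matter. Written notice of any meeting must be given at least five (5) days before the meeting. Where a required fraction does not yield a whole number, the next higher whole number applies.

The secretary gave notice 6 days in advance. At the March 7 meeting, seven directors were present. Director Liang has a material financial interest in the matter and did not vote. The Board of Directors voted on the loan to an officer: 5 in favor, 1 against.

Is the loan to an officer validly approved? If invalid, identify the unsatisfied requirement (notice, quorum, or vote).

Valid — all requirements satisfied.

Notice: 6 days given; 5 required (6 ≥ 5). Satisfied.
Quorum: 7 present, but the 1 interested director does not count, leaving 6. Quorum is 4. Satisfied.
Vote: the loan to an officer requires three-fourths of the disinterested directors present (7 − 1 = 6). 3/4 of 6 = 4.50, rounded up to 5, so 5 affirmative votes are needed; 5 voted in favor. Satisfied.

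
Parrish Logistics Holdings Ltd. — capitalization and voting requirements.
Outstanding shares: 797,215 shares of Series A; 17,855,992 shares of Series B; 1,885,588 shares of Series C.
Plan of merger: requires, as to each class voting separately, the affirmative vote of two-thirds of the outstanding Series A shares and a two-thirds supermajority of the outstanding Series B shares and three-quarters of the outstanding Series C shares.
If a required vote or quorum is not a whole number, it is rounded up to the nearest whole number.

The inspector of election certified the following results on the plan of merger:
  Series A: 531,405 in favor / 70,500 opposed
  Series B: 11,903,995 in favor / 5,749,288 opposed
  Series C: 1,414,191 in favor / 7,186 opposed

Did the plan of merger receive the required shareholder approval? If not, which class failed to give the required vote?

Series A: 2/3 of 797215 = 531476.67, rounded up to 531477; 531,477 required, 531,405 in favor — not approved.
Series B: 2/3 of 17855992 = 11903994.67, rounded up to 11903995; 11,903,995 required, 11,903,995 in favor — approved.
Series C: 3/4 of 1885588 = 1414191; 1,414,191 required, 1,414,191 in favor — approved.

Not approved — the Series A shares did not give the required vote.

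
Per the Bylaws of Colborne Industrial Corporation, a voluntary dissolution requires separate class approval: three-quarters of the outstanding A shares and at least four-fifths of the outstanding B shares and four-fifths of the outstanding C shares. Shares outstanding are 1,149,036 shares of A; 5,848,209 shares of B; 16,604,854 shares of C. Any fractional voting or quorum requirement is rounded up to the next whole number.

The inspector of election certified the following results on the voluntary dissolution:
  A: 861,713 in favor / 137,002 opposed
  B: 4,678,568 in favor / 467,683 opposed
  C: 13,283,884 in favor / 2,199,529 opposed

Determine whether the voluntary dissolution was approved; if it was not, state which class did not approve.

A: 3/4 of 1149036 = 861777; 861,777 required, 861,713 in favor — not approved.
B: 4/5 of 5848209 = 4678567.20, rounded up to 4678568; 4,678,568 required, 4,678,568 in favor — approved.
C: 4/5 of 16604854 = 13283883.20, rounded up to 13283884; 13,283,884 required, 13,283,884 in favor — approved.

Not approved — the A shares did not give the required vote.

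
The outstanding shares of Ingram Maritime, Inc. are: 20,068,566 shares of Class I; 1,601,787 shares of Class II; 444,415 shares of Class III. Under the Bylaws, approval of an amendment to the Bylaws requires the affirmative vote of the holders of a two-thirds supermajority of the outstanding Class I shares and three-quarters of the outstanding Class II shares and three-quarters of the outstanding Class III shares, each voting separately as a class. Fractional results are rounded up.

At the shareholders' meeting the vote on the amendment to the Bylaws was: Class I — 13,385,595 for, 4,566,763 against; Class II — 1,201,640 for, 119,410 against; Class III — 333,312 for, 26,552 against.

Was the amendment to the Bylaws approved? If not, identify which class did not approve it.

Class I: 2/3 of 20068566 = 13379044; 13,379,044 required, 13,385,595 in favor — approved.
Class II: 3/4 of 1601787 = 1201340.25, rounded up to 1201341; 1,201,341 required, 1,201,640 in favor — approved.
Class III: 3/4 of 444415 = 333311.25, rounded up to 333312; 333,312 required, 333,312 in favor — approved.

Approved — every class gave the required vote.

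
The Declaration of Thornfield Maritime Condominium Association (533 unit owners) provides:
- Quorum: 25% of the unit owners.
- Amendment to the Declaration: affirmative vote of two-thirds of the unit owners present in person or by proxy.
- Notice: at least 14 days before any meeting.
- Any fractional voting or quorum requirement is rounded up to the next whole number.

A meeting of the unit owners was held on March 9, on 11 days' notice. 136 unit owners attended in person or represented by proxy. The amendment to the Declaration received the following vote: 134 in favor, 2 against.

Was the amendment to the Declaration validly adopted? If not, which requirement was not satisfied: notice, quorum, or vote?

Notice: 11 days given; 14 required. Not satisfied.
Quorum: 25% of 533 = 133.25, rounded up to 134; 136 present. Satisfied.
Vote: requires two-thirds of those present (136); 2/3 of 136 = 90.67, rounded up to 91, so 91 needed; 134 in favor. Satisfied.

Invalid — notice requirement not satisfied.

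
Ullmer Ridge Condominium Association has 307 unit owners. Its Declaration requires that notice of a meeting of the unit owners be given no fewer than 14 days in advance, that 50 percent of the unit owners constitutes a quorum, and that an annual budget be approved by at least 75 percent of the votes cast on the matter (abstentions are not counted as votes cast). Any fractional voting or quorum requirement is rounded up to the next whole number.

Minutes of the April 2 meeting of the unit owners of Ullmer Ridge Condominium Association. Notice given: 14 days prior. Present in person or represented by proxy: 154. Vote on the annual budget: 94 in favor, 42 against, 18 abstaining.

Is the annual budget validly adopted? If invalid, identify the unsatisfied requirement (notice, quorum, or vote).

Invalid — vote requirement not satisfied.

Notice: 14 days given; 14 required. Satisfied.
Quorum: 50% of 307 = 153.50, rounded up to 154; 154 present. Satisfied.
Vote: requires three-fourths of the votes cast (154 − 18 abstaining = 136); 3/4 of 136 = 102, so 102 needed; 94 in favor. Not satisfied.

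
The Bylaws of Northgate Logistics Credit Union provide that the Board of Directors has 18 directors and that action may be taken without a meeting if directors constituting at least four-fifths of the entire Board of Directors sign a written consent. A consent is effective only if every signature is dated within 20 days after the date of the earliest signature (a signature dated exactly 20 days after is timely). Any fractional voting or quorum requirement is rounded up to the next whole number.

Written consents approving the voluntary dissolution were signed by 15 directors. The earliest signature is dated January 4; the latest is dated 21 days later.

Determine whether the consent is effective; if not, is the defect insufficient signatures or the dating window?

Signatures required: at least four-fifths of 18 — 4/5 of 18 = 14.40, rounded up to 15, so 15 needed; 15 signed. Sufficient.
Dating window: the latest signature is 21 days after the earliest; the limit is 20 days. Outside the window.

Not effective — dating-window requirement not satisfied.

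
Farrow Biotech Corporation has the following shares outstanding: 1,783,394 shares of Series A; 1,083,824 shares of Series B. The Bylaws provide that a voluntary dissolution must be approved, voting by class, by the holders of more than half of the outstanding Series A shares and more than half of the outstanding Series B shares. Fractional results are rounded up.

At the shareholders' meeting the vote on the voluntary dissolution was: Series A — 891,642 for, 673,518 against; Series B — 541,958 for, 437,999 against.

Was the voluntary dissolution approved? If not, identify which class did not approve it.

Series A: a majority of 1783394 is 891698; 891,698 required, 891,642 in favor — not approved.
Series B: a majority of 1083824 is 541913; 541,913 required, 541,958 in favor — approved.

Not approved — the Series A shares did not give the required vote.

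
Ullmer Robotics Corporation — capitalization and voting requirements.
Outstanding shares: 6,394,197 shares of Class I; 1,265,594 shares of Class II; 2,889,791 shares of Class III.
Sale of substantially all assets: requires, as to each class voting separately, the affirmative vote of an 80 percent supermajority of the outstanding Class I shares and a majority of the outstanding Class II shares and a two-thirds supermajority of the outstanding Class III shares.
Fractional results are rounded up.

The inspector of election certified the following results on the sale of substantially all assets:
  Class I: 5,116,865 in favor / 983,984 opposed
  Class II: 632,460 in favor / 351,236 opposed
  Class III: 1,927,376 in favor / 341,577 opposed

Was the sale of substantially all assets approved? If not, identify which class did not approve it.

Not approved — the Class II shares did not give the required vote.

Class I: 4/5 of 6394197 = 5115357.60, rounded up to 5115358; 5,115,358 required, 5,116,865 in favor — approved.
Class II: a majority of 1265594 is 632798; 632,798 required, 632,460 in favor — not approved.
Class III: 2/3 of 2889791 = 1926527.33, rounded up to 1926528; 1,926,528 required, 1,927,376 in favor — approved.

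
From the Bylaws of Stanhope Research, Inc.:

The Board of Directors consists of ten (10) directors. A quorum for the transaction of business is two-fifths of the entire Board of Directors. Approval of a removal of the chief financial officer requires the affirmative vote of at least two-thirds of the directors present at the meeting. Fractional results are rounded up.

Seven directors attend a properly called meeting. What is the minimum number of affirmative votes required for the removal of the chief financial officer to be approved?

The removal of the chief financial officer requires two-thirds of the directors present (7).
2/3 of 7 = 4.67, rounded up to 5.

5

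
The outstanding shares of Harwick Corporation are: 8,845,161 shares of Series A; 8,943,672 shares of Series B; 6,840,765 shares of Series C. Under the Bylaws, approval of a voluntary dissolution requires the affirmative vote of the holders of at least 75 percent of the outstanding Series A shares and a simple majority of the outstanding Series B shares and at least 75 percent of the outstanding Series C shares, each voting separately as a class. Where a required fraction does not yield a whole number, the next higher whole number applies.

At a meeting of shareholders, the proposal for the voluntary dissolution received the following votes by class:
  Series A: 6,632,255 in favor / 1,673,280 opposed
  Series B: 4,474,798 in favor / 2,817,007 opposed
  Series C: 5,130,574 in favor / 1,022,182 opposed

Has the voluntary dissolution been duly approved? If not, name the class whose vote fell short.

Not approved — the Series A shares did not give the required vote.

Series A: 3/4 of 8845161 = 6633870.75, rounded up to 6633871; 6,633,871 required, 6,632,255 in favor — not approved.
Series B: a majority of 8943672 is 4471837; 4,471,837 required, 4,474,798 in favor — approved.
Series C: 3/4 of 6840765 = 5130573.75, rounded up to 5130574; 5,130,574 required, 5,130,574 in favor — approved.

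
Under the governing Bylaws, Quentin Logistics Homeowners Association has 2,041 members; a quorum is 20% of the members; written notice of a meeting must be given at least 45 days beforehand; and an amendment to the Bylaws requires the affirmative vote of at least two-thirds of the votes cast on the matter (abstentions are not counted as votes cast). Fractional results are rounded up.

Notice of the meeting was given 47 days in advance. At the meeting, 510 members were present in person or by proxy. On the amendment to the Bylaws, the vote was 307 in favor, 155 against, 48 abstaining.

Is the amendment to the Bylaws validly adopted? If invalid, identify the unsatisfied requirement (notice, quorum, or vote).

Invalid — vote requirement not satisfied.

Notice: 47 days given; 45 required. Satisfied.
Quorum: 20% of 2,041 = 408.20, rounded up to 409; 510 present. Satisfied.
Vote: requires two-thirds of the votes cast (510 − 48 abstaining = 462); 2/3 of 462 = 308, so 308 needed; 307 in favor. Not satisfied.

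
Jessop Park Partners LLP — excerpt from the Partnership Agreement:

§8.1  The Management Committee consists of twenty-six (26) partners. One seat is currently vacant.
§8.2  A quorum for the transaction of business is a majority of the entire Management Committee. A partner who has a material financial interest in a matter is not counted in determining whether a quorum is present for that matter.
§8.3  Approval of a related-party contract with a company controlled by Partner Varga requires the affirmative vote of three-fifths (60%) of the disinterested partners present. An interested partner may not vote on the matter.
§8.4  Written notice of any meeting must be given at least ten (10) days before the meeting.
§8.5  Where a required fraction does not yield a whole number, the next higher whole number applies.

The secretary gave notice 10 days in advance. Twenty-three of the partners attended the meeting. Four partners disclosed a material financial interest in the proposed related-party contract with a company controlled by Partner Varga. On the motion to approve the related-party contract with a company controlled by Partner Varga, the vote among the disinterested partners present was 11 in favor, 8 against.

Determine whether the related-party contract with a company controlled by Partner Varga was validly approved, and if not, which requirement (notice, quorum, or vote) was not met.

Notice: 10 days given; 10 required (10 ≥ 10). Satisfied.
Quorum: 23 present, but the 4 interested partners do not count, leaving 19. Quorum is 14. Satisfied.
Vote: the related-party contract with a company controlled by Partner Varga requires three-fifths of the disinterested partners present (23 − 4 = 19). 3/5 of 19 = 11.40, rounded up to 12, so 12 affirmative votes are needed; 11 voted in favor. Not satisfied.

Invalid — vote requirement not satisfied.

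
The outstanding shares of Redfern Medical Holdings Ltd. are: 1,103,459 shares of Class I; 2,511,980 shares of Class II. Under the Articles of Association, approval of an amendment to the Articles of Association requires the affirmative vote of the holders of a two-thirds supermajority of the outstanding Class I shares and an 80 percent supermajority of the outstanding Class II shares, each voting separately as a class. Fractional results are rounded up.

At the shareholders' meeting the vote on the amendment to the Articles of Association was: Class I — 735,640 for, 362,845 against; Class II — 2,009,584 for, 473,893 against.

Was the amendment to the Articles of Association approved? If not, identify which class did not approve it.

Approved — every class gave the required vote.

Class I: 2/3 of 1103459 = 735639.33, rounded up to 735640; 735,640 required, 735,640 in favor — approved.
Class II: 4/5 of 2511980 = 2009584; 2,009,584 required, 2,009,584 in favor — approved.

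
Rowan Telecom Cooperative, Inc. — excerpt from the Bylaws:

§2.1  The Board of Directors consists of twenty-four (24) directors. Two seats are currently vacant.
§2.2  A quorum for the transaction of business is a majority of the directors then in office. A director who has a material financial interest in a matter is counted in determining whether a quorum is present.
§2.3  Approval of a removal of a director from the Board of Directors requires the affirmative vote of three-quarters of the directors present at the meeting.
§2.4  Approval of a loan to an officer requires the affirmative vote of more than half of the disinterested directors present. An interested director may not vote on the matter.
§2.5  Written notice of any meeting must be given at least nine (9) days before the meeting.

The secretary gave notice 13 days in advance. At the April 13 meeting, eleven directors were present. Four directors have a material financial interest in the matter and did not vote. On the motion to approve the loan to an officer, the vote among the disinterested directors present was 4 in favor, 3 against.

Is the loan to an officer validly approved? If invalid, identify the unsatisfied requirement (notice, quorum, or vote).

Invalid — quorum requirement not satisfied.

Notice: 13 days given; 9 required (13 ≥ 9). Satisfied.
Quorum: 11 present (interested directors count toward quorum); quorum is 12. Not satisfied.
Vote: the loan to an officer requires a majority of the disinterested directors present (11 − 4 = 7). A majority of 7 is 4, so 4 affirmative votes are needed; 4 voted in favor. Satisfied. (Moot — without a quorum no business can be validly transacted.)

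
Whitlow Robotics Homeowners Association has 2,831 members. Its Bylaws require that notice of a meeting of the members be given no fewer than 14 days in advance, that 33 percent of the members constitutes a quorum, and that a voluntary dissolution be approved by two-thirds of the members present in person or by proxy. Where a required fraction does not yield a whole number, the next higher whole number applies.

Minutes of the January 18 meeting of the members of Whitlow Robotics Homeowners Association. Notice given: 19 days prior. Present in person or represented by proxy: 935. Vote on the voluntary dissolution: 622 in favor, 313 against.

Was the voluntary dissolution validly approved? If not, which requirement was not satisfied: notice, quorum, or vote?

Invalid — vote requirement not satisfied.

Notice: 19 days given; 14 required. Satisfied.
Quorum: 33% of 2,831 = 934.23, rounded up to 935; 935 present. Satisfied.
Vote: requires two-thirds of those present (935); 2/3 of 935 = 623.33, rounded up to 624, so 624 needed; 622 in favor. Not satisfied.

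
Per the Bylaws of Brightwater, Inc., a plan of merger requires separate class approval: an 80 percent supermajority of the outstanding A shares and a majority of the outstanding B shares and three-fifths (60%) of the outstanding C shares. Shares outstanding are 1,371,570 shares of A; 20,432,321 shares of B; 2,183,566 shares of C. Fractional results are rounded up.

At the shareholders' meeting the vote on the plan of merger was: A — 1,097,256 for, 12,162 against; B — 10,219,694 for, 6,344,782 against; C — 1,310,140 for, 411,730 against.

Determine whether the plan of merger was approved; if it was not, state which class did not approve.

A: 4/5 of 1371570 = 1097256; 1,097,256 required, 1,097,256 in favor — approved.
B: a majority of 20432321 is 10216161; 10,216,161 required, 10,219,694 in favor — approved.
C: 3/5 of 2183566 = 1310139.60, rounded up to 1310140; 1,310,140 required, 1,310,140 in favor — approved.

Approved — every class gave the required vote.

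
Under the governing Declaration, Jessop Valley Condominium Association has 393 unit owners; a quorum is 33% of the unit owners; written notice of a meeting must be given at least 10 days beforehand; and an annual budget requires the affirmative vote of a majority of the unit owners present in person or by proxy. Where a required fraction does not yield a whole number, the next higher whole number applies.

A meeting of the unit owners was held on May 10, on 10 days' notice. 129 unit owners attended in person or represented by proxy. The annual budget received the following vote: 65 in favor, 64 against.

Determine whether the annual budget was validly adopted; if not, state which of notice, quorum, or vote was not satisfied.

Invalid — quorum requirement not satisfied.

Notice: 10 days given; 10 required. Satisfied.
Quorum: 33% of 393 = 129.69, rounded up to 130; 129 present. Not satisfied.
Vote: requires a majority of those present (129); a majority of 129 is 65, so 65 needed; 65 in favor. Satisfied.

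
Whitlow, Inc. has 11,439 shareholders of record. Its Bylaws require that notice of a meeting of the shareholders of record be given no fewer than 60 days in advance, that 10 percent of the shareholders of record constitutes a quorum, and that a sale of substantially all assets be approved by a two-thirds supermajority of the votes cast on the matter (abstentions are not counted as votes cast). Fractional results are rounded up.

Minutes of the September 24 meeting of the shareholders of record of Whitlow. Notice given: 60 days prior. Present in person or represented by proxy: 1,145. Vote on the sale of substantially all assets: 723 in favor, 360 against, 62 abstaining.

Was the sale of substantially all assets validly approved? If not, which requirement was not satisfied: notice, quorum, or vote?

Valid — all requirements satisfied.

Notice: 60 days given; 60 required. Satisfied.
Quorum: 10% of 11,439 = 1,143.90, rounded up to 1,144; 1,145 present. Satisfied.
Vote: requires two-thirds of the votes cast (1,145 − 62 abstaining = 1,083); 2/3 of 1083 = 722, so 722 needed; 723 in favor. Satisfied.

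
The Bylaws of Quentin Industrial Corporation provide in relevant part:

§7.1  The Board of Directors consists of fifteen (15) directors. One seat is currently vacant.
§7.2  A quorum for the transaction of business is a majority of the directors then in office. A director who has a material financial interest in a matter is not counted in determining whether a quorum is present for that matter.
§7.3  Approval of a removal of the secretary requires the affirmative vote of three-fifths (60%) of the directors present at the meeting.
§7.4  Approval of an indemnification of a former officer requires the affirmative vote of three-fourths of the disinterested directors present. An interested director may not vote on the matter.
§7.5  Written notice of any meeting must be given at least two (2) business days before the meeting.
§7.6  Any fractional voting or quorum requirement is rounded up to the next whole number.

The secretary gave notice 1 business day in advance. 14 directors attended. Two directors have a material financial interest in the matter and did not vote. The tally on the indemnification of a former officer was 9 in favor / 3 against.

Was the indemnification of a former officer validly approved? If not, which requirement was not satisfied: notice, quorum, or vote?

Invalid — notice requirement not satisfied.

Notice: 1 business day given; 2 required (1 < 2). Not satisfied.
Quorum: 14 present, but the 2 interested directors do not count, leaving 12. Quorum is 8. Satisfied.
Vote: the indemnification of a former officer requires three-fourths of the disinterested directors present (14 − 2 = 12). 3/4 of 12 = 9, so 9 affirmative votes are needed; 9 voted in favor. Satisfied.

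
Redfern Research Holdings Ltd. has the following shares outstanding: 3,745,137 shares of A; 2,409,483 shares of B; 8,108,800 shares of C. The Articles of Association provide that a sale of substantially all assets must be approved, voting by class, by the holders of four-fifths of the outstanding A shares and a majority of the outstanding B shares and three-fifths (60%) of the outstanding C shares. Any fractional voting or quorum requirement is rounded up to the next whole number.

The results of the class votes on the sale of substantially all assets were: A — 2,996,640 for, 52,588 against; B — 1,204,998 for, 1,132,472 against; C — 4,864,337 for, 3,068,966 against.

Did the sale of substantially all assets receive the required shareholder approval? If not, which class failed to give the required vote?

Not approved — the C shares did not give the required vote.

A: 4/5 of 3745137 = 2996109.60, rounded up to 2996110; 2,996,110 required, 2,996,640 in favor — approved.
B: a majority of 2409483 is 1204742; 1,204,742 required, 1,204,998 in favor — approved.
C: 3/5 of 8108800 = 4865280; 4,865,280 required, 4,864,337 in favor — not approved.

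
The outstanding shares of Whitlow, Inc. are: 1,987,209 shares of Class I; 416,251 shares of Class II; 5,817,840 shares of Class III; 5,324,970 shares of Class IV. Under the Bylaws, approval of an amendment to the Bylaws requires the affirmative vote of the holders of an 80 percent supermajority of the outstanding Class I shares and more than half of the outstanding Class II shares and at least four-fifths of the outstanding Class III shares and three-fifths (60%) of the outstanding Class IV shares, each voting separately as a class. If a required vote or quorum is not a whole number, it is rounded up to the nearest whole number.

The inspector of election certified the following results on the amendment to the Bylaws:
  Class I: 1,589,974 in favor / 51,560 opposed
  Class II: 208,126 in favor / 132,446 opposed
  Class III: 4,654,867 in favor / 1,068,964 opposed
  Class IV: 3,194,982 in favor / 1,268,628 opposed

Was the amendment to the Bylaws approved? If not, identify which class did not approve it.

Class I: 4/5 of 1987209 = 1589767.20, rounded up to 1589768; 1,589,768 required, 1,589,974 in favor — approved.
Class II: a majority of 416251 is 208126; 208,126 required, 208,126 in favor — approved.
Class III: 4/5 of 5817840 = 4654272; 4,654,272 required, 4,654,867 in favor — approved.
Class IV: 3/5 of 5324970 = 3194982; 3,194,982 required, 3,194,982 in favor — approved.

Approved — every class gave the required vote.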